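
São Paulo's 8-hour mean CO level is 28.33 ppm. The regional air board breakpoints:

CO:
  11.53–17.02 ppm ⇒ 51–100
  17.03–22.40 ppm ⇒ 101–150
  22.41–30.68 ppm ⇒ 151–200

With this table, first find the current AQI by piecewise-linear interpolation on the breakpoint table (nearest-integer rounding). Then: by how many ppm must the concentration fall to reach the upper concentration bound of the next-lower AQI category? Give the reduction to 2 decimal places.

5.93

CO: 28.33 ∈ [22.41, 30.68] ↔ index [151, 200].
151 + (28.33−22.41)·(200−151)/(30.68−22.41) = 151 + 5.92·49/8.27 ≈ 186.08, so AQI = 186.
Current AQI 186 is in the Unhealthy range (151–200). The next-lower category tops out at AQI 150, whose upper concentration bound is 22.40 ppm.
Reduction needed = 28.33 − 22.40 = 5.93 ppm.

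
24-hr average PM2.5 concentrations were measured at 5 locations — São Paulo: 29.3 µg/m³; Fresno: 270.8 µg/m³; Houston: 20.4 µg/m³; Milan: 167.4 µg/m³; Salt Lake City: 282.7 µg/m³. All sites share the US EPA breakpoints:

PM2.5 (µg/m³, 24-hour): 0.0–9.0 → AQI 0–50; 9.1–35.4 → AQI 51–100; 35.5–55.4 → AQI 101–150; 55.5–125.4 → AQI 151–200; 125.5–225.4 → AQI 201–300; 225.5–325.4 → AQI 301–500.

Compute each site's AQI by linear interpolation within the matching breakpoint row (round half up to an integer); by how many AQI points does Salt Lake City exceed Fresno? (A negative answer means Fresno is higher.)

24

São Paulo: 29.3 ∈ [9.1, 35.4] ↔ index [51, 100].
51 + (29.3−9.1)·(100−51)/(35.4−9.1) = 51 + 20.2·49/26.3 ≈ 88.63, so AQI = 89.
Fresno 270.8: bracket 225.5–325.4 → index 301–500; slope 199/99.9, offset 45.3.
AQI = 301 + 199/99.9·45.3 ≈ 391.24 ⇒ 391.
Houston: 20.4 lies in 9.1–35.4, so I_lo=51, I_hi=100, C_lo=9.1, C_hi=35.4.
(100−51)/(35.4−9.1) × (20.4−9.1) + 51 = 49/26.3 × 11.3 + 51 ≈ 72.05 → 72.
Milan: 167.4 lies in 125.5–225.4, so I_lo=201, I_hi=300, C_lo=125.5, C_hi=225.4.
(300−201)/(225.4−125.5) × (167.4−125.5) + 201 = 99/99.9 × 41.9 + 201 ≈ 242.52 → 243.
Salt Lake City: 282.7 ∈ [225.5, 325.4] ↔ index [301, 500].
301 + (282.7−225.5)·(500−301)/(325.4−225.5) = 301 + 57.2·199/99.9 ≈ 414.94, so AQI = 415.
AQIs: São Paulo=89, Fresno=391, Houston=72, Milan=243, Salt Lake City=415. Salt Lake City (415) − Fresno (391) = 24.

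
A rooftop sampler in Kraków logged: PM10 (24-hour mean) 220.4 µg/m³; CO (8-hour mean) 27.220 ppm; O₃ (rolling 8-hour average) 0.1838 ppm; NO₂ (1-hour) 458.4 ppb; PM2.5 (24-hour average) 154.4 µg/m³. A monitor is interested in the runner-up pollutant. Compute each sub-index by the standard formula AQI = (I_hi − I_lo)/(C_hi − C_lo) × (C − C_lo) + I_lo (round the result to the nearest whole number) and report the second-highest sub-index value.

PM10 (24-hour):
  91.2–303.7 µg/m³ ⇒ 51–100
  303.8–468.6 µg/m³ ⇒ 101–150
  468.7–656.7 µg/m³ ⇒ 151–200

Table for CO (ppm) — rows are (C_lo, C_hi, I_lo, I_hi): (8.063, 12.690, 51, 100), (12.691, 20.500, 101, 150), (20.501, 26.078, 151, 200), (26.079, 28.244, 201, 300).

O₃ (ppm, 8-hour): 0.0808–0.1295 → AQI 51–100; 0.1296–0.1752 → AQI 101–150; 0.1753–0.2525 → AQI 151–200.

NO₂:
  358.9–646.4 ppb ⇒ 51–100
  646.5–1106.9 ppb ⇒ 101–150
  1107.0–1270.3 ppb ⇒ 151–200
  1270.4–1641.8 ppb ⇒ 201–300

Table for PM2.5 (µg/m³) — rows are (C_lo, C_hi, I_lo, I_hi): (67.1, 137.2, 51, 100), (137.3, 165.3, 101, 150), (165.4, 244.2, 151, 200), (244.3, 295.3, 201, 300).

PM10: 220.4 ∈ [91.2, 303.7] ↔ index [51, 100].
51 + (220.4−91.2)·(100−51)/(303.7−91.2) = 51 + 129.2·49/212.5 ≈ 80.79, so AQI = 81.
CO 27.220: bracket 26.079–28.244 → index 201–300; slope 99/2.165, offset 1.141.
AQI = 201 + 99/2.165·1.141 ≈ 253.18 ⇒ 253.
O₃: 0.1838 ∈ [0.1753, 0.2525] ↔ index [151, 200].
151 + (0.1838−0.1753)·(200−151)/(0.2525−0.1753) = 151 + 0.0085·49/0.0772 ≈ 156.40, so AQI = 156.
NO₂: 458.4 ∈ [358.9, 646.4] ↔ index [51, 100].
51 + (458.4−358.9)·(100−51)/(646.4−358.9) = 51 + 99.5·49/287.5 ≈ 67.96, so AQI = 68.
PM2.5: 154.4 ∈ [137.3, 165.3] ↔ index [101, 150].
101 + (154.4−137.3)·(150−101)/(165.3−137.3) = 101 + 17.1·49/28.0 ≈ 130.93, so AQI = 131.
Sub-indices: PM10→81, CO→253, O₃→156, NO₂→68, PM2.5→131. Ranked high→low: 253, 156, 131, 81, 68. Second-highest sub-index = 156.

156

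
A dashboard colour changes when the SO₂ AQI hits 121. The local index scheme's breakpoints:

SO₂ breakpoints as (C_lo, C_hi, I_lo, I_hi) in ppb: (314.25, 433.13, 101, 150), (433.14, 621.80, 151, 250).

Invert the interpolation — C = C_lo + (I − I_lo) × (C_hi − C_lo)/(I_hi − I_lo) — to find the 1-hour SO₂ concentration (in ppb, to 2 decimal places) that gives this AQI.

362.77

AQI 121 lies in the 101–150 band, which corresponds to 314.25–433.13 ppb.
C = 314.25 + (121−101)×(433.13−314.25)/(150−101) = 314.25 + 20×118.88/49 ≈ 362.7724 ppb → 362.77 ppb to 2 dp.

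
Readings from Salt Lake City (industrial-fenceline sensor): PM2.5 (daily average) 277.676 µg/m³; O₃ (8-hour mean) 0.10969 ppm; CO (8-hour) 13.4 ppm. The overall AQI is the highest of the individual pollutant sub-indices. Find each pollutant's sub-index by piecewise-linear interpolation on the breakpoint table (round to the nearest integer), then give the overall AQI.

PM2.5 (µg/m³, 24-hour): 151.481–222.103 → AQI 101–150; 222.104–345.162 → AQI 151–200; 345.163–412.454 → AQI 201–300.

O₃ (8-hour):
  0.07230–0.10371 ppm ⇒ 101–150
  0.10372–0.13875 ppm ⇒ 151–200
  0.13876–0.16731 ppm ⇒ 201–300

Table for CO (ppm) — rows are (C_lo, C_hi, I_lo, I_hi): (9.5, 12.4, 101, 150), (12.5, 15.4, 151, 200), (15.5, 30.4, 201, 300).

173

PM2.5: 277.676 lies in 222.104–345.162, so I_lo=151, I_hi=200, C_lo=222.104, C_hi=345.162.
(200−151)/(345.162−222.104) × (277.676−222.104) + 151 = 49/123.058 × 55.572 + 151 ≈ 173.13 → 173.
O₃: 0.10969 lies in 0.10372–0.13875, so I_lo=151, I_hi=200, C_lo=0.10372, C_hi=0.13875.
(200−151)/(0.13875−0.10372) × (0.10969−0.10372) + 151 = 49/0.03503 × 0.00597 + 151 ≈ 159.35 → 159.
CO: row 12.5–15.4 (AQI 151–200). (200−151)·(13.4−12.5)/(15.4−12.5) + 151 = 49·0.9/2.9 + 151 ≈ 166.21 → 166.
Sub-indices: PM2.5→173, O₃→159, CO→166. Overall AQI = max = 173; dominant pollutant is PM2.5.
AQI 173: Unhealthy.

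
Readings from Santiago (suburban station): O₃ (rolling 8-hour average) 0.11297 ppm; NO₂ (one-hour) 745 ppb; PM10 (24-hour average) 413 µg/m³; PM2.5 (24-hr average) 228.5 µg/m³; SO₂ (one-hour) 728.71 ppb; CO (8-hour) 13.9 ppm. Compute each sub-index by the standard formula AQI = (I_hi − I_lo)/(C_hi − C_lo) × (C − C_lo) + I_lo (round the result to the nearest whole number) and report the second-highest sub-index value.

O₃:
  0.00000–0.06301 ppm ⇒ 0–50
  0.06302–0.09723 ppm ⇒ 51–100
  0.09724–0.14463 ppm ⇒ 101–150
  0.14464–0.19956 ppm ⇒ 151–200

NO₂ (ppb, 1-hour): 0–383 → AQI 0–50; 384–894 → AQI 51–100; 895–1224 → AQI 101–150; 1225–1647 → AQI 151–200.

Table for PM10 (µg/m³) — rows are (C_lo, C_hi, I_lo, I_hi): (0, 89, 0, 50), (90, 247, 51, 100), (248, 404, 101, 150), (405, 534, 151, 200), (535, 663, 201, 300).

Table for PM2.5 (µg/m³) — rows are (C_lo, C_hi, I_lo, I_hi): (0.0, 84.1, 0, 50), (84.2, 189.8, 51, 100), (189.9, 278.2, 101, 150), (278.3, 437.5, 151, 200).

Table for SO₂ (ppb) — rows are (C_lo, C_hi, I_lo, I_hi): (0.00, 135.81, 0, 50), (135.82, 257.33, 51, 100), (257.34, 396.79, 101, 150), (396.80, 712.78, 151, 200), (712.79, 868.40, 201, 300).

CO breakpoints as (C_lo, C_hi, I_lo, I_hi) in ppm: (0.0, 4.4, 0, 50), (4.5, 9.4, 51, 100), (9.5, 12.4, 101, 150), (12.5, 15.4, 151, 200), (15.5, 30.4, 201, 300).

175

O₃ 0.11297: bracket 0.09724–0.14463 → index 101–150; slope 49/0.04739, offset 0.01573.
AQI = 101 + 49/0.04739·0.01573 ≈ 117.26 ⇒ 117.
NO₂: 745 ∈ [384, 894] ↔ index [51, 100].
51 + (745−384)·(100−51)/(894−384) = 51 + 361·49/510 ≈ 85.68, so AQI = 86.
PM10: row 405–534 (AQI 151–200). (200−151)·(413−405)/(534−405) + 151 = 49·8/129 + 151 ≈ 154.04 → 154.
PM2.5: row 189.9–278.2 (AQI 101–150). (150−101)·(228.5−189.9)/(278.2−189.9) + 101 = 49·38.6/88.3 + 101 ≈ 122.42 → 122.
SO₂: 728.71 lies in 712.79–868.40, so I_lo=201, I_hi=300, C_lo=712.79, C_hi=868.40.
(300−201)/(868.40−712.79) × (728.71−712.79) + 201 = 99/155.61 × 15.92 + 201 ≈ 211.13 → 211.
CO: 13.9 ∈ [12.5, 15.4] ↔ index [151, 200].
151 + (13.9−12.5)·(200−151)/(15.4−12.5) = 151 + 1.4·49/2.9 ≈ 174.66, so AQI = 175.
Sub-indices: O₃→117, NO₂→86, PM10→154, PM2.5→122, SO₂→211, CO→175. Ranked high→low: 211, 175, 154, 122, 117, 86. Second-highest sub-index = 175.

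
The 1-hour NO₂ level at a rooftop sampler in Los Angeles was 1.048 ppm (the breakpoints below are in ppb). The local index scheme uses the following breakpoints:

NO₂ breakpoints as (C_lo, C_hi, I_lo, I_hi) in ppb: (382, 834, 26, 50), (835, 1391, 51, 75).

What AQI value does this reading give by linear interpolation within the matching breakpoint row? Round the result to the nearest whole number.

Convert: 1.048 ppm = 1048 ppb.
NO₂: 1048 lies in 835–1391, so I_lo=51, I_hi=75, C_lo=835, C_hi=1391.
(75−51)/(1391−835) × (1048−835) + 51 = 24/556 × 213 + 51 ≈ 60.19 → 60.

60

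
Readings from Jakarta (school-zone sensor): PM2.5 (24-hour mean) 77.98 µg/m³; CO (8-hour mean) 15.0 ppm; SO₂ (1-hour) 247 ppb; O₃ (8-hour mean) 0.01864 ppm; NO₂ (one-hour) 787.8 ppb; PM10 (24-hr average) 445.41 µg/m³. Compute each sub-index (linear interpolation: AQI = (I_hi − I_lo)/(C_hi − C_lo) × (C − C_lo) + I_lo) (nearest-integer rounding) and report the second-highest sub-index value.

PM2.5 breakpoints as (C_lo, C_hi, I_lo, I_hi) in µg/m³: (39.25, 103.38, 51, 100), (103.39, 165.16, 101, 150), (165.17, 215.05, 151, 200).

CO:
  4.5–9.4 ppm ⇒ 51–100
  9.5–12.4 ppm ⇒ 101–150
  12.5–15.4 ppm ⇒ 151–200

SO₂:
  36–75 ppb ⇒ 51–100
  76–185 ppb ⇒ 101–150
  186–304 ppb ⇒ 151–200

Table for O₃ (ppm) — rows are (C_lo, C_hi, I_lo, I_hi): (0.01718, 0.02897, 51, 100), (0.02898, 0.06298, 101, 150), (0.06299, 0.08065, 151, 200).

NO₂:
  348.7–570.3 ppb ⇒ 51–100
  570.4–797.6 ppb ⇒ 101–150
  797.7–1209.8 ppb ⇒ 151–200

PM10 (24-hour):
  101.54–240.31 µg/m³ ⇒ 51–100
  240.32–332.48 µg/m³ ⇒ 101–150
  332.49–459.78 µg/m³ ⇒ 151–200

PM2.5 77.98: bracket 39.25–103.38 → index 51–100; slope 49/64.13, offset 38.73.
AQI = 51 + 49/64.13·38.73 ≈ 80.59 ⇒ 81.
CO: row 12.5–15.4 (AQI 151–200). (200−151)·(15.0−12.5)/(15.4−12.5) + 151 = 49·2.5/2.9 + 151 ≈ 193.24 → 193.
SO₂: row 186–304 (AQI 151–200). (200−151)·(247−186)/(304−186) + 151 = 49·61/118 + 151 ≈ 176.33 → 176.
O₃: 0.01864 ∈ [0.01718, 0.02897] ↔ index [51, 100].
51 + (0.01864−0.01718)·(100−51)/(0.02897−0.01718) = 51 + 0.00146·49/0.01179 ≈ 57.07, so AQI = 57.
NO₂ 787.8: bracket 570.4–797.6 → index 101–150; slope 49/227.2, offset 217.4.
AQI = 101 + 49/227.2·217.4 ≈ 147.89 ⇒ 148.
PM10: 445.41 ∈ [332.49, 459.78] ↔ index [151, 200].
151 + (445.41−332.49)·(200−151)/(459.78−332.49) = 151 + 112.92·49/127.29 ≈ 194.47, so AQI = 194.
Sub-indices: PM2.5→81, CO→193, SO₂→176, O₃→57, NO₂→148, PM10→194. Ranked high→low: 194, 193, 176, 148, 81, 57. Second-highest sub-index = 193.

193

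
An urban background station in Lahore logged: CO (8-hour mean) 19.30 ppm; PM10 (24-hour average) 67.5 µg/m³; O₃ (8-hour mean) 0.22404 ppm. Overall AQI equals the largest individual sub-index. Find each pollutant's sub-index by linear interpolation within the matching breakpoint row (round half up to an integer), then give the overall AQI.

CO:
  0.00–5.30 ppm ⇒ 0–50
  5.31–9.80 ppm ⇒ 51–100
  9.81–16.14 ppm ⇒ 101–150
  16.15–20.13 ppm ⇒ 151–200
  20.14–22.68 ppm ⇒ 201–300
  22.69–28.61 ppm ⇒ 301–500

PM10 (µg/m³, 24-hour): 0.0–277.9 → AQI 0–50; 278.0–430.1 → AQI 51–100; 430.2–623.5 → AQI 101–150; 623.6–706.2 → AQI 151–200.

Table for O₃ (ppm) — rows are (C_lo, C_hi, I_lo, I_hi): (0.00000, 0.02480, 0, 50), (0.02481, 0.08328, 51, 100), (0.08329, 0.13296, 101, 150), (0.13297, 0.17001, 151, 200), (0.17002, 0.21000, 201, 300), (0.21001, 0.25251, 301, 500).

CO: 19.30 lies in 16.15–20.13, so I_lo=151, I_hi=200, C_lo=16.15, C_hi=20.13.
(200−151)/(20.13−16.15) × (19.30−16.15) + 151 = 49/3.98 × 3.15 + 151 ≈ 189.78 → 190.
PM10 67.5: bracket 0.0–277.9 → index 0–50; slope 50/277.9, offset 67.5.
AQI = 0 + 50/277.9·67.5 ≈ 12.14 ⇒ 12.
O₃: 0.22404 lies in 0.21001–0.25251, so I_lo=301, I_hi=500, C_lo=0.21001, C_hi=0.25251.
(500−301)/(0.25251−0.21001) × (0.22404−0.21001) + 301 = 199/0.04250 × 0.01403 + 301 ≈ 366.69 → 367.
Sub-indices: CO→190, PM10→12, O₃→367. Overall AQI = max = 367; dominant pollutant is O₃.

367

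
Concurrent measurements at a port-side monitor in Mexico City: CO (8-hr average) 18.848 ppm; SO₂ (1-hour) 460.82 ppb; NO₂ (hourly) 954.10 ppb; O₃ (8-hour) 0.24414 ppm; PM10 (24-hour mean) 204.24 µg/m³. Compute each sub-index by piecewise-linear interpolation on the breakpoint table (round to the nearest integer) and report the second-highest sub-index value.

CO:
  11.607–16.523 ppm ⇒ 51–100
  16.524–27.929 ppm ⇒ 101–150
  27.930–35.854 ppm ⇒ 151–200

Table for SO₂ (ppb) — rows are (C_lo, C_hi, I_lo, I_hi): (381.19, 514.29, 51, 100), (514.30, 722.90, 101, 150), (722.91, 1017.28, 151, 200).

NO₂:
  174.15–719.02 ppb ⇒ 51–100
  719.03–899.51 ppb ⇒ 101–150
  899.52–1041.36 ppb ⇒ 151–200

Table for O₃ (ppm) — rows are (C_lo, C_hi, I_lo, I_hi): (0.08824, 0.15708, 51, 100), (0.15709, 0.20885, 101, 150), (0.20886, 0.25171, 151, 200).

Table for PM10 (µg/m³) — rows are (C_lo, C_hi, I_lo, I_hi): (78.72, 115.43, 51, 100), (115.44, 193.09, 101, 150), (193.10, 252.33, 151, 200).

CO 18.848: bracket 16.524–27.929 → index 101–150; slope 49/11.405, offset 2.324.
AQI = 101 + 49/11.405·2.324 ≈ 110.98 ⇒ 111.
SO₂: 460.82 lies in 381.19–514.29, so I_lo=51, I_hi=100, C_lo=381.19, C_hi=514.29.
(100−51)/(514.29−381.19) × (460.82−381.19) + 51 = 49/133.10 × 79.63 + 51 ≈ 80.32 → 80.
NO₂: row 899.52–1041.36 (AQI 151–200). (200−151)·(954.10−899.52)/(1041.36−899.52) + 151 = 49·54.58/141.84 + 151 ≈ 169.86 → 170.
O₃: 0.24414 lies in 0.20886–0.25171, so I_lo=151, I_hi=200, C_lo=0.20886, C_hi=0.25171.
(200−151)/(0.25171−0.20886) × (0.24414−0.20886) + 151 = 49/0.04285 × 0.03528 + 151 ≈ 191.34 → 191.
PM10: 204.24 lies in 193.10–252.33, so I_lo=151, I_hi=200, C_lo=193.10, C_hi=252.33.
(200−151)/(252.33−193.10) × (204.24−193.10) + 151 = 49/59.23 × 11.14 + 151 ≈ 160.22 → 160.
Sub-indices: CO→111, SO₂→80, NO₂→170, O₃→191, PM10→160. Ranked high→low: 191, 170, 160, 111, 80. Second-highest sub-index = 170.

170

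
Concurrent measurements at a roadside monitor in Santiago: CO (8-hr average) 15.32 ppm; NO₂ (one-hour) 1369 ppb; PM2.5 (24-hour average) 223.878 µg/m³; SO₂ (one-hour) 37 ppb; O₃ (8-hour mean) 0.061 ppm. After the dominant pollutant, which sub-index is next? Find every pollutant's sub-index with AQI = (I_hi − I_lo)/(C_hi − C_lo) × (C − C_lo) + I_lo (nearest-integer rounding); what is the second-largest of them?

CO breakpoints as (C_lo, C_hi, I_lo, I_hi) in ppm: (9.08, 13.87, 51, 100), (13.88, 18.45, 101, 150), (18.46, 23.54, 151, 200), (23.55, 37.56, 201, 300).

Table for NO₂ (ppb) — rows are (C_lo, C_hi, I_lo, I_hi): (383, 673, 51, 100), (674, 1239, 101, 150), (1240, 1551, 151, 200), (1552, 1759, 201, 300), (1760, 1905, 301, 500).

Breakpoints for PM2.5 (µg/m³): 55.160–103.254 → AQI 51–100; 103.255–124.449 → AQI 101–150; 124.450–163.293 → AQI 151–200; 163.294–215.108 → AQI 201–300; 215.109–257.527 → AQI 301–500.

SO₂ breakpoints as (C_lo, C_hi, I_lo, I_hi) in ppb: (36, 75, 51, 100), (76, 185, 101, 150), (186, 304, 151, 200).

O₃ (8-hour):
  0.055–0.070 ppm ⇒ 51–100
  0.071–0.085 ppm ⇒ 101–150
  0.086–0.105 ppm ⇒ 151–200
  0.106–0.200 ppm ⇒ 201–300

CO: row 13.88–18.45 (AQI 101–150). (150−101)·(15.32−13.88)/(18.45−13.88) + 101 = 49·1.44/4.57 + 101 ≈ 116.44 → 116.
NO₂: 1369 lies in 1240–1551, so I_lo=151, I_hi=200, C_lo=1240, C_hi=1551.
(200−151)/(1551−1240) × (1369−1240) + 151 = 49/311 × 129 + 151 ≈ 171.32 → 171.
PM2.5 223.878: bracket 215.109–257.527 → index 301–500; slope 199/42.418, offset 8.769.
AQI = 301 + 199/42.418·8.769 ≈ 342.14 ⇒ 342.
SO₂: 37 lies in 36–75, so I_lo=51, I_hi=100, C_lo=36, C_hi=75.
(100−51)/(75−36) × (37−36) + 51 = 49/39 × 1 + 51 ≈ 52.26 → 52.
O₃ 0.061: bracket 0.055–0.070 → index 51–100; slope 49/0.015, offset 0.006.
AQI = 51 + 49/0.015·0.006 ≈ 70.60 ⇒ 71.
Sub-indices: CO→116, NO₂→171, PM2.5→342, SO₂→52, O₃→71. Ranked high→low: 342, 171, 116, 71, 52. Second-highest sub-index = 171.

171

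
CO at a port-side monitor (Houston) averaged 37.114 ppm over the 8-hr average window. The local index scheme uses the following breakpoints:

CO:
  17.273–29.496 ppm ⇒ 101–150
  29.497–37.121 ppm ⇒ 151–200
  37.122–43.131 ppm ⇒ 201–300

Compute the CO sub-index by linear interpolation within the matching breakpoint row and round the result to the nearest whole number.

200

CO: 37.114 ∈ [29.497, 37.121] ↔ index [151, 200].
151 + (37.114−29.497)·(200−151)/(37.121−29.497) = 151 + 7.617·49/7.624 ≈ 199.96, so AQI = 200.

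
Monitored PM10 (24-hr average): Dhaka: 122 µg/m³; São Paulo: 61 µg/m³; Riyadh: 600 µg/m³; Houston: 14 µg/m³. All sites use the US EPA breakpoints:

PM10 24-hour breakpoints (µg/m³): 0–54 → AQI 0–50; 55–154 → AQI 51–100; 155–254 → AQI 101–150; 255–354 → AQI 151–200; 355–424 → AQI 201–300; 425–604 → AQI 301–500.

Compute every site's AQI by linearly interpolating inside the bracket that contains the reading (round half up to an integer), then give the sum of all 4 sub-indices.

647

Dhaka: row 55–154 (AQI 51–100). (100−51)·(122−55)/(154−55) + 51 = 49·67/99 + 51 ≈ 84.16 → 84.
São Paulo: 61 lies in 55–154, so I_lo=51, I_hi=100, C_lo=55, C_hi=154.
(100−51)/(154−55) × (61−55) + 51 = 49/99 × 6 + 51 ≈ 53.97 → 54.
Riyadh 600: bracket 425–604 → index 301–500; slope 199/179, offset 175.
AQI = 301 + 199/179·175 ≈ 495.55 ⇒ 496.
Houston 14: bracket 0–54 → index 0–50; slope 50/54, offset 14.
AQI = 0 + 50/54·14 ≈ 12.96 ⇒ 13.
AQIs: Dhaka=84, São Paulo=54, Riyadh=496, Houston=13. Sum = 84 + 54 + 496 + 13 = 647.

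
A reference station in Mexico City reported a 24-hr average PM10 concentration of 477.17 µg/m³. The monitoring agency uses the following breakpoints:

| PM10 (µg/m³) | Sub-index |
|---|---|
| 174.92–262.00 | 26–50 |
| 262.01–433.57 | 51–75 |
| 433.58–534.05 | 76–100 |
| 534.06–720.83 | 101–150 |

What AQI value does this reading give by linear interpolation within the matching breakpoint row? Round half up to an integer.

86

PM10: row 433.58–534.05 (AQI 76–100). (100−76)·(477.17−433.58)/(534.05−433.58) + 76 = 24·43.59/100.47 + 76 ≈ 86.41 → 86.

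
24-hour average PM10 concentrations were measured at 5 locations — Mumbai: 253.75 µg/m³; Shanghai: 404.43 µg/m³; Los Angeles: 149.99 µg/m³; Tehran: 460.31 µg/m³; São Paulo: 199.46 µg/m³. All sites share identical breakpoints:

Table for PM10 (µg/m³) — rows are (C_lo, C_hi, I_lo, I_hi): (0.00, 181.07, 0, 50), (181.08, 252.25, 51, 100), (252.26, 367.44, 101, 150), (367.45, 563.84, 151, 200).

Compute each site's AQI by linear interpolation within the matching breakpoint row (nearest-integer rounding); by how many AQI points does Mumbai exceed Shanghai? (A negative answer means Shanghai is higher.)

-58

Mumbai: 253.75 ∈ [252.26, 367.44] ↔ index [101, 150].
101 + (253.75−252.26)·(150−101)/(367.44−252.26) = 101 + 1.49·49/115.18 ≈ 101.63, so AQI = 102.
Shanghai: row 367.45–563.84 (AQI 151–200). (200−151)·(404.43−367.45)/(563.84−367.45) + 151 = 49·36.98/196.39 + 151 ≈ 160.23 → 160.
Los Angeles: row 0.00–181.07 (AQI 0–50). (50−0)·(149.99−0.00)/(181.07−0.00) + 0 = 50·149.99/181.07 + 0 ≈ 41.42 → 41.
Tehran: 460.31 ∈ [367.45, 563.84] ↔ index [151, 200].
151 + (460.31−367.45)·(200−151)/(563.84−367.45) = 151 + 92.86·49/196.39 ≈ 174.17, so AQI = 174.
São Paulo: 199.46 ∈ [181.08, 252.25] ↔ index [51, 100].
51 + (199.46−181.08)·(100−51)/(252.25−181.08) = 51 + 18.38·49/71.17 ≈ 63.65, so AQI = 64.
AQIs: Mumbai=102, Shanghai=160, Los Angeles=41, Tehran=174, São Paulo=64. Mumbai (102) − Shanghai (160) = -58.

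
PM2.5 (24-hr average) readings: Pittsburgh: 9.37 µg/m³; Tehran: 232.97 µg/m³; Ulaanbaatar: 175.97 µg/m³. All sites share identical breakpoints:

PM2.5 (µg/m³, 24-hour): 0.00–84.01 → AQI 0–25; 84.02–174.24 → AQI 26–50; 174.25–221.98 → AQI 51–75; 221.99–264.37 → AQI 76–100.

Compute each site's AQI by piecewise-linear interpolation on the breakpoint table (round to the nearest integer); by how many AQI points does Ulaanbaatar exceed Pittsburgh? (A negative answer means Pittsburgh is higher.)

Pittsburgh: 9.37 ∈ [0.00, 84.01] ↔ index [0, 25].
0 + (9.37−0.00)·(25−0)/(84.01−0.00) = 0 + 9.37·25/84.01 ≈ 2.79, so AQI = 3.
Tehran: 232.97 lies in 221.99–264.37, so I_lo=76, I_hi=100, C_lo=221.99, C_hi=264.37.
(100−76)/(264.37−221.99) × (232.97−221.99) + 76 = 24/42.38 × 10.98 + 76 ≈ 82.22 → 82.
Ulaanbaatar: row 174.25–221.98 (AQI 51–75). (75−51)·(175.97−174.25)/(221.98−174.25) + 51 = 24·1.72/47.73 + 51 ≈ 51.86 → 52.
AQIs: Pittsburgh=3, Tehran=82, Ulaanbaatar=52. Ulaanbaatar (52) − Pittsburgh (3) = 49.

49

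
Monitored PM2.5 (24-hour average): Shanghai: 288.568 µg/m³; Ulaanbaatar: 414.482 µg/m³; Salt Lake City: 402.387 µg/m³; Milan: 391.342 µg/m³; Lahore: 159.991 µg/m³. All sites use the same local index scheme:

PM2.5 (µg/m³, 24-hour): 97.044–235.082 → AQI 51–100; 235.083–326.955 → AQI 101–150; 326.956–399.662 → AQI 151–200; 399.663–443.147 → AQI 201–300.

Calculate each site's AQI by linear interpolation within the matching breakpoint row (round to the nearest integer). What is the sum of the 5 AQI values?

Shanghai 288.568: bracket 235.083–326.955 → index 101–150; slope 49/91.872, offset 53.485.
AQI = 101 + 49/91.872·53.485 ≈ 129.53 ⇒ 130.
Ulaanbaatar 414.482: bracket 399.663–443.147 → index 201–300; slope 99/43.484, offset 14.819.
AQI = 201 + 99/43.484·14.819 ≈ 234.74 ⇒ 235.
Salt Lake City: 402.387 ∈ [399.663, 443.147] ↔ index [201, 300].
201 + (402.387−399.663)·(300−201)/(443.147−399.663) = 201 + 2.724·99/43.484 ≈ 207.20, so AQI = 207.
Milan: 391.342 ∈ [326.956, 399.662] ↔ index [151, 200].
151 + (391.342−326.956)·(200−151)/(399.662−326.956) = 151 + 64.386·49/72.706 ≈ 194.39, so AQI = 194.
Lahore: row 97.044–235.082 (AQI 51–100). (100−51)·(159.991−97.044)/(235.082−97.044) + 51 = 49·62.947/138.038 + 51 ≈ 73.34 → 73.
AQIs: Shanghai=130, Ulaanbaatar=235, Salt Lake City=207, Milan=194, Lahore=73. Sum = 130 + 235 + 207 + 194 + 73 = 839.

839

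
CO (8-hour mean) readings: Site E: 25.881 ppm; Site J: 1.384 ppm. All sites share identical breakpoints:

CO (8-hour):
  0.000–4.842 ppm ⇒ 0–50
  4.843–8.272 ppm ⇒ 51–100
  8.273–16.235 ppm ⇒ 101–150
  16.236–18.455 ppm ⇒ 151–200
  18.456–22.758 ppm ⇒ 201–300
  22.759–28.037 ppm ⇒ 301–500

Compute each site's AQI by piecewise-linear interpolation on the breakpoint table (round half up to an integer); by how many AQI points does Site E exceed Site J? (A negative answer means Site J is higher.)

405

Site E: 25.881 lies in 22.759–28.037, so I_lo=301, I_hi=500, C_lo=22.759, C_hi=28.037.
(500−301)/(28.037−22.759) × (25.881−22.759) + 301 = 199/5.278 × 3.122 + 301 ≈ 418.71 → 419.
Site J: row 0.000–4.842 (AQI 0–50). (50−0)·(1.384−0.000)/(4.842−0.000) + 0 = 50·1.384/4.842 + 0 ≈ 14.29 → 14.
AQIs: Site E=419, Site J=14. Site E (419) − Site J (14) = 405.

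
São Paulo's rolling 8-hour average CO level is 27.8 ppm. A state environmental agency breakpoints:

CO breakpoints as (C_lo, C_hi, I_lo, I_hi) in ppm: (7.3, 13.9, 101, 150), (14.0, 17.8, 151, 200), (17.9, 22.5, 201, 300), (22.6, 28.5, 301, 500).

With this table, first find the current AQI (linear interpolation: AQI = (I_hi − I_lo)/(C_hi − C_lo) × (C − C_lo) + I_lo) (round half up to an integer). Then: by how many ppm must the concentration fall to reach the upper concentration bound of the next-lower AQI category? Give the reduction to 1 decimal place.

5.3

CO: row 22.6–28.5 (AQI 301–500). (500−301)·(27.8−22.6)/(28.5−22.6) + 301 = 199·5.2/5.9 + 301 ≈ 476.39 → 476.
Current AQI 476 is in the Hazardous range (301–500). The next-lower category tops out at AQI 300, whose upper concentration bound is 22.5 ppm.
Reduction needed = 27.8 − 22.5 = 5.3 ppm.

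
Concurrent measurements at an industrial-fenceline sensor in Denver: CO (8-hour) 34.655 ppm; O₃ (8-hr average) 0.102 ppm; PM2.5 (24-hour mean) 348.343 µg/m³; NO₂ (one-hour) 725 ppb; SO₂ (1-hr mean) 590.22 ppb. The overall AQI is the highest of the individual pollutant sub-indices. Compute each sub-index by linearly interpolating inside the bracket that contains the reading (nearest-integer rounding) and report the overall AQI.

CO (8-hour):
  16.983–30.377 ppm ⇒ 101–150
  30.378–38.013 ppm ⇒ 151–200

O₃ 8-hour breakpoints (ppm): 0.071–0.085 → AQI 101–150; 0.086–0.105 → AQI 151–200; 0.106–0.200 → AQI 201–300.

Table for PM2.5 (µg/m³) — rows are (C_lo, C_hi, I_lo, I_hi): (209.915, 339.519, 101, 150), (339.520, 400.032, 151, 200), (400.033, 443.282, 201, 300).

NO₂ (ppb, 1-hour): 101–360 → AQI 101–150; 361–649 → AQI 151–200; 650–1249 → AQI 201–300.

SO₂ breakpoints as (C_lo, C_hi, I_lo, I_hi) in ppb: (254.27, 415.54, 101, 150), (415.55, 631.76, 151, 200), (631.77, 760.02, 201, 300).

CO: 34.655 lies in 30.378–38.013, so I_lo=151, I_hi=200, C_lo=30.378, C_hi=38.013.
(200−151)/(38.013−30.378) × (34.655−30.378) + 151 = 49/7.635 × 4.277 + 151 ≈ 178.45 → 178.
O₃ 0.102: bracket 0.086–0.105 → index 151–200; slope 49/0.019, offset 0.016.
AQI = 151 + 49/0.019·0.016 ≈ 192.26 ⇒ 192.
PM2.5 348.343: bracket 339.520–400.032 → index 151–200; slope 49/60.512, offset 8.823.
AQI = 151 + 49/60.512·8.823 ≈ 158.14 ⇒ 158.
NO₂: row 650–1249 (AQI 201–300). (300−201)·(725−650)/(1249−650) + 201 = 99·75/599 + 201 ≈ 213.40 → 213.
SO₂: 590.22 ∈ [415.55, 631.76] ↔ index [151, 200].
151 + (590.22−415.55)·(200−151)/(631.76−415.55) = 151 + 174.67·49/216.21 ≈ 190.59, so AQI = 191.
Sub-indices: CO→178, O₃→192, PM2.5→158, NO₂→213, SO₂→191. Overall AQI = max = 213; dominant pollutant is NO₂.

213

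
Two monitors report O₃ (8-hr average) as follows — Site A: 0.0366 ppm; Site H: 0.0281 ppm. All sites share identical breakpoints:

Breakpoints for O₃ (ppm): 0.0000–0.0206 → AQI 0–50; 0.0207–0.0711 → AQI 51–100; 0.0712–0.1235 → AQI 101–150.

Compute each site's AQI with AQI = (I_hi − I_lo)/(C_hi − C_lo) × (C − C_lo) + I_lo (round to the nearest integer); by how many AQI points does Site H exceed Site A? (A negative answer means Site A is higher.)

Site A: 0.0366 ∈ [0.0207, 0.0711] ↔ index [51, 100].
51 + (0.0366−0.0207)·(100−51)/(0.0711−0.0207) = 51 + 0.0159·49/0.0504 ≈ 66.46, so AQI = 66.
Site H: 0.0281 lies in 0.0207–0.0711, so I_lo=51, I_hi=100, C_lo=0.0207, C_hi=0.0711.
(100−51)/(0.0711−0.0207) × (0.0281−0.0207) + 51 = 49/0.0504 × 0.0074 + 51 ≈ 58.19 → 58.
AQIs: Site A=66, Site H=58. Site H (58) − Site A (66) = -8.

-8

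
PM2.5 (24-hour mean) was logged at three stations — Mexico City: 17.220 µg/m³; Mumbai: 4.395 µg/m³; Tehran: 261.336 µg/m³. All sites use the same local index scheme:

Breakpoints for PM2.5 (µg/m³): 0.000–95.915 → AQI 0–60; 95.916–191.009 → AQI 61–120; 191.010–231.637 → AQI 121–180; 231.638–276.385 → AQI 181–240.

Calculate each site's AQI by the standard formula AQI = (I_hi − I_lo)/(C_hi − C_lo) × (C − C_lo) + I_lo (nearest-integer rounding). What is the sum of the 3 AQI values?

Mexico City: 17.220 lies in 0.000–95.915, so I_lo=0, I_hi=60, C_lo=0.000, C_hi=95.915.
(60−0)/(95.915−0.000) × (17.220−0.000) + 0 = 60/95.915 × 17.220 + 0 ≈ 10.77 → 11.
Mumbai 4.395: bracket 0.000–95.915 → index 0–60; slope 60/95.915, offset 4.395.
AQI = 0 + 60/95.915·4.395 ≈ 2.75 ⇒ 3.
Tehran: 261.336 ∈ [231.638, 276.385] ↔ index [181, 240].
181 + (261.336−231.638)·(240−181)/(276.385−231.638) = 181 + 29.698·59/44.747 ≈ 220.16, so AQI = 220.
AQIs: Mexico City=11, Mumbai=3, Tehran=220. Sum = 11 + 3 + 220 = 234.

234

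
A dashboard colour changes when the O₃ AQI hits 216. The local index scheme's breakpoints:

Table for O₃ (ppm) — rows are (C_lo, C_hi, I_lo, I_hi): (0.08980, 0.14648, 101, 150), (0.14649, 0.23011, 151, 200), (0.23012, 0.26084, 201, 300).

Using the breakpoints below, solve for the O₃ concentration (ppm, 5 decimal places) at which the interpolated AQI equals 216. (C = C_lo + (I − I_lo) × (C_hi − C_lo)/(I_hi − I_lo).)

0.23477

AQI 216 lies in the 201–300 band, which corresponds to 0.23012–0.26084 ppm.
C = 0.23012 + (216−201)×(0.26084−0.23012)/(300−201) = 0.23012 + 15×0.03072/99 ≈ 0.2347745 ppm → 0.23477 ppm to 5 dp.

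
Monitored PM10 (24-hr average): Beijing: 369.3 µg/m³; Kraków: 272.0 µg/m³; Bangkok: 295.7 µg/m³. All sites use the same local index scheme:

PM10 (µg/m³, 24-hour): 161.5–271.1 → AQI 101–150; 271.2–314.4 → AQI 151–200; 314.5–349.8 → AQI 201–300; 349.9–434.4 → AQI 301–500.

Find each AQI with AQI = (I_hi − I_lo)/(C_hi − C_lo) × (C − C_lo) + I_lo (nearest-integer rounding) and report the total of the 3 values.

678

Beijing: row 349.9–434.4 (AQI 301–500). (500−301)·(369.3−349.9)/(434.4−349.9) + 301 = 199·19.4/84.5 + 301 ≈ 346.69 → 347.
Kraków: 272.0 lies in 271.2–314.4, so I_lo=151, I_hi=200, C_lo=271.2, C_hi=314.4.
(200−151)/(314.4−271.2) × (272.0−271.2) + 151 = 49/43.2 × 0.8 + 151 ≈ 151.91 → 152.
Bangkok: row 271.2–314.4 (AQI 151–200). (200−151)·(295.7−271.2)/(314.4−271.2) + 151 = 49·24.5/43.2 + 151 ≈ 178.79 → 179.
AQIs: Beijing=347, Kraków=152, Bangkok=179. Sum = 347 + 152 + 179 = 678.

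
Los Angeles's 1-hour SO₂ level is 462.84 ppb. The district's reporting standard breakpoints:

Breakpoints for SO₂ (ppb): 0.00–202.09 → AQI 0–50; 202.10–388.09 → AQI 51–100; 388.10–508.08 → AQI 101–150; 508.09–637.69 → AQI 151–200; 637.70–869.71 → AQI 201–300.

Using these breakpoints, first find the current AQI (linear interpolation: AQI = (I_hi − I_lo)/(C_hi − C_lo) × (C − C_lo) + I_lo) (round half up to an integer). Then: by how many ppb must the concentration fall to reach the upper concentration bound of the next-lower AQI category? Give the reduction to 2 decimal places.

SO₂: row 388.10–508.08 (AQI 101–150). (150−101)·(462.84−388.10)/(508.08−388.10) + 101 = 49·74.74/119.98 + 101 ≈ 131.52 → 132.
Current AQI 132 is in the Unhealthy for Sensitive Groups range (101–150). The next-lower category tops out at AQI 100, whose upper concentration bound is 388.09 ppb.
Reduction needed = 462.84 − 388.09 = 74.75 ppb.

74.75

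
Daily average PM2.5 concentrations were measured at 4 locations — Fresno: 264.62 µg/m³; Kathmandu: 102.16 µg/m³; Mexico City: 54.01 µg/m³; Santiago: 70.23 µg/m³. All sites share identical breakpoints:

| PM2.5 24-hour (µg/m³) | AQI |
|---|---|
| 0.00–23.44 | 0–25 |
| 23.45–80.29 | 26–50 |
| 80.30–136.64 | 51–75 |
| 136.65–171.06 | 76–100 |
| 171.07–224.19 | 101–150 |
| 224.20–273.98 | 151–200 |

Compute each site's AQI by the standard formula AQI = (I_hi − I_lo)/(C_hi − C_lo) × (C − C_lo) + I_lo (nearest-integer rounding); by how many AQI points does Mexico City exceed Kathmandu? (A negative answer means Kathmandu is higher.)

-21

Fresno: 264.62 ∈ [224.20, 273.98] ↔ index [151, 200].
151 + (264.62−224.20)·(200−151)/(273.98−224.20) = 151 + 40.42·49/49.78 ≈ 190.79, so AQI = 191.
Kathmandu: 102.16 ∈ [80.30, 136.64] ↔ index [51, 75].
51 + (102.16−80.30)·(75−51)/(136.64−80.30) = 51 + 21.86·24/56.34 ≈ 60.31, so AQI = 60.
Mexico City: row 23.45–80.29 (AQI 26–50). (50−26)·(54.01−23.45)/(80.29−23.45) + 26 = 24·30.56/56.84 + 26 ≈ 38.90 → 39.
Santiago 70.23: bracket 23.45–80.29 → index 26–50; slope 24/56.84, offset 46.78.
AQI = 26 + 24/56.84·46.78 ≈ 45.75 ⇒ 46.
AQIs: Fresno=191, Kathmandu=60, Mexico City=39, Santiago=46. Mexico City (39) − Kathmandu (60) = -21.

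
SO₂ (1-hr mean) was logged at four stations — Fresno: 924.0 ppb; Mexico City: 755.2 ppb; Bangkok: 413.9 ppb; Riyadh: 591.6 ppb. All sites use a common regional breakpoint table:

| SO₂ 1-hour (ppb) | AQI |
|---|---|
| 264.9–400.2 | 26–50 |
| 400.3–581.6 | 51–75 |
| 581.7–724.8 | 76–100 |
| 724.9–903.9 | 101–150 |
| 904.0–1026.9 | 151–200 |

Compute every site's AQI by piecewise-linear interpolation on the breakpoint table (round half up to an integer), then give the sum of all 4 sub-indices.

399

Fresno: row 904.0–1026.9 (AQI 151–200). (200−151)·(924.0−904.0)/(1026.9−904.0) + 151 = 49·20.0/122.9 + 151 ≈ 158.97 → 159.
Mexico City: 755.2 ∈ [724.9, 903.9] ↔ index [101, 150].
101 + (755.2−724.9)·(150−101)/(903.9−724.9) = 101 + 30.3·49/179.0 ≈ 109.29, so AQI = 109.
Bangkok 413.9: bracket 400.3–581.6 → index 51–75; slope 24/181.3, offset 13.6.
AQI = 51 + 24/181.3·13.6 ≈ 52.80 ⇒ 53.
Riyadh 591.6: bracket 581.7–724.8 → index 76–100; slope 24/143.1, offset 9.9.
AQI = 76 + 24/143.1·9.9 ≈ 77.66 ⇒ 78.
AQIs: Fresno=159, Mexico City=109, Bangkok=53, Riyadh=78. Sum = 159 + 109 + 53 + 78 = 399.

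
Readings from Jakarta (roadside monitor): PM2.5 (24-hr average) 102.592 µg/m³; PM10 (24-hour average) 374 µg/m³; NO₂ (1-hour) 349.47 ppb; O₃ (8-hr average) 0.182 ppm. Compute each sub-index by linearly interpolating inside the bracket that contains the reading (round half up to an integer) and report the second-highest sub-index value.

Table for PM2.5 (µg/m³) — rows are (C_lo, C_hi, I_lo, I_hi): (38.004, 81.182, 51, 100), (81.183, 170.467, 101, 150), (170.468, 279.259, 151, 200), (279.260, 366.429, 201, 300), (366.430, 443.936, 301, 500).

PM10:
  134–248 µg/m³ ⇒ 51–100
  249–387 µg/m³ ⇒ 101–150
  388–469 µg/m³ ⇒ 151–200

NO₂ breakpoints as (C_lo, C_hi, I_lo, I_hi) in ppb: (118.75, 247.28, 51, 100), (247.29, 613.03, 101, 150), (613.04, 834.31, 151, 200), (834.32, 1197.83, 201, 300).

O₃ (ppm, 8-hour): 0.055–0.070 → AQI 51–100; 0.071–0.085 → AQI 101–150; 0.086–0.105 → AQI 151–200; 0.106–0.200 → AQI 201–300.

PM2.5: 102.592 lies in 81.183–170.467, so I_lo=101, I_hi=150, C_lo=81.183, C_hi=170.467.
(150−101)/(170.467−81.183) × (102.592−81.183) + 101 = 49/89.284 × 21.409 + 101 ≈ 112.75 → 113.
PM10: 374 ∈ [249, 387] ↔ index [101, 150].
101 + (374−249)·(150−101)/(387−249) = 101 + 125·49/138 ≈ 145.38, so AQI = 145.
NO₂: 349.47 lies in 247.29–613.03, so I_lo=101, I_hi=150, C_lo=247.29, C_hi=613.03.
(150−101)/(613.03−247.29) × (349.47−247.29) + 101 = 49/365.74 × 102.18 + 101 ≈ 114.69 → 115.
O₃: row 0.106–0.200 (AQI 201–300). (300−201)·(0.182−0.106)/(0.200−0.106) + 201 = 99·0.076/0.094 + 201 ≈ 281.04 → 281.
Sub-indices: PM2.5→113, PM10→145, NO₂→115, O₃→281. Ranked high→low: 281, 145, 115, 113. Second-highest sub-index = 145.

145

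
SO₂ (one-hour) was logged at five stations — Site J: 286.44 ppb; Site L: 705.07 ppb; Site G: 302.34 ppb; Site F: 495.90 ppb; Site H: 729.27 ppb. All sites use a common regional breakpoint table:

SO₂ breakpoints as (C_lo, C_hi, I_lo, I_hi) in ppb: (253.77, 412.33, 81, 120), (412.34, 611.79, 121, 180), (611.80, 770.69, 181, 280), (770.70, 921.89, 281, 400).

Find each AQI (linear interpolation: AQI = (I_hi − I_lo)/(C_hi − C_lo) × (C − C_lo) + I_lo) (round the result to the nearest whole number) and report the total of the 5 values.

821

Site J: row 253.77–412.33 (AQI 81–120). (120−81)·(286.44−253.77)/(412.33−253.77) + 81 = 39·32.67/158.56 + 81 ≈ 89.04 → 89.
Site L 705.07: bracket 611.80–770.69 → index 181–280; slope 99/158.89, offset 93.27.
AQI = 181 + 99/158.89·93.27 ≈ 239.11 ⇒ 239.
Site G: 302.34 ∈ [253.77, 412.33] ↔ index [81, 120].
81 + (302.34−253.77)·(120−81)/(412.33−253.77) = 81 + 48.57·39/158.56 ≈ 92.95, so AQI = 93.
Site F 495.90: bracket 412.34–611.79 → index 121–180; slope 59/199.45, offset 83.56.
AQI = 121 + 59/199.45·83.56 ≈ 145.72 ⇒ 146.
Site H 729.27: bracket 611.80–770.69 → index 181–280; slope 99/158.89, offset 117.47.
AQI = 181 + 99/158.89·117.47 ≈ 254.19 ⇒ 254.
AQIs: Site J=89, Site L=239, Site G=93, Site F=146, Site H=254. Sum = 89 + 239 + 93 + 146 + 254 = 821.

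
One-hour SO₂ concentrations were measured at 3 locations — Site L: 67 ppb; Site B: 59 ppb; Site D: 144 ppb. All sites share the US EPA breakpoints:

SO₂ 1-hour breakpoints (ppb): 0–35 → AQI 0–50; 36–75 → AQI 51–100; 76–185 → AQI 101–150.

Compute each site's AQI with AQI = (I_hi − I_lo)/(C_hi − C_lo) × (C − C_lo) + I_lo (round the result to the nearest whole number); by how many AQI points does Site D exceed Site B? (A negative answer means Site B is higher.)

Site L: row 36–75 (AQI 51–100). (100−51)·(67−36)/(75−36) + 51 = 49·31/39 + 51 ≈ 89.95 → 90.
Site B: 59 ∈ [36, 75] ↔ index [51, 100].
51 + (59−36)·(100−51)/(75−36) = 51 + 23·49/39 ≈ 79.90, so AQI = 80.
Site D: 144 lies in 76–185, so I_lo=101, I_hi=150, C_lo=76, C_hi=185.
(150−101)/(185−76) × (144−76) + 101 = 49/109 × 68 + 101 ≈ 131.57 → 132.
AQIs: Site L=90, Site B=80, Site D=132. Site D (132) − Site B (80) = 52.

52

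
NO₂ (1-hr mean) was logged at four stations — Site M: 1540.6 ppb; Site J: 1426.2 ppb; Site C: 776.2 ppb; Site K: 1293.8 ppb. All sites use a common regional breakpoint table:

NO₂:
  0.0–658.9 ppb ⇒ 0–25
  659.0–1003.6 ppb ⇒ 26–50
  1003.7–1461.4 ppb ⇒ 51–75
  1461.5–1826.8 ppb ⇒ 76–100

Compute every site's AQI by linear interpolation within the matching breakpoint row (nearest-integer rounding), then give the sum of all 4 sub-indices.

254

Site M: 1540.6 lies in 1461.5–1826.8, so I_lo=76, I_hi=100, C_lo=1461.5, C_hi=1826.8.
(100−76)/(1826.8−1461.5) × (1540.6−1461.5) + 76 = 24/365.3 × 79.1 + 76 ≈ 81.20 → 81.
Site J: row 1003.7–1461.4 (AQI 51–75). (75−51)·(1426.2−1003.7)/(1461.4−1003.7) + 51 = 24·422.5/457.7 + 51 ≈ 73.15 → 73.
Site C: row 659.0–1003.6 (AQI 26–50). (50−26)·(776.2−659.0)/(1003.6−659.0) + 26 = 24·117.2/344.6 + 26 ≈ 34.16 → 34.
Site K: row 1003.7–1461.4 (AQI 51–75). (75−51)·(1293.8−1003.7)/(1461.4−1003.7) + 51 = 24·290.1/457.7 + 51 ≈ 66.21 → 66.
AQIs: Site M=81, Site J=73, Site C=34, Site K=66. Sum = 81 + 73 + 34 + 66 = 254.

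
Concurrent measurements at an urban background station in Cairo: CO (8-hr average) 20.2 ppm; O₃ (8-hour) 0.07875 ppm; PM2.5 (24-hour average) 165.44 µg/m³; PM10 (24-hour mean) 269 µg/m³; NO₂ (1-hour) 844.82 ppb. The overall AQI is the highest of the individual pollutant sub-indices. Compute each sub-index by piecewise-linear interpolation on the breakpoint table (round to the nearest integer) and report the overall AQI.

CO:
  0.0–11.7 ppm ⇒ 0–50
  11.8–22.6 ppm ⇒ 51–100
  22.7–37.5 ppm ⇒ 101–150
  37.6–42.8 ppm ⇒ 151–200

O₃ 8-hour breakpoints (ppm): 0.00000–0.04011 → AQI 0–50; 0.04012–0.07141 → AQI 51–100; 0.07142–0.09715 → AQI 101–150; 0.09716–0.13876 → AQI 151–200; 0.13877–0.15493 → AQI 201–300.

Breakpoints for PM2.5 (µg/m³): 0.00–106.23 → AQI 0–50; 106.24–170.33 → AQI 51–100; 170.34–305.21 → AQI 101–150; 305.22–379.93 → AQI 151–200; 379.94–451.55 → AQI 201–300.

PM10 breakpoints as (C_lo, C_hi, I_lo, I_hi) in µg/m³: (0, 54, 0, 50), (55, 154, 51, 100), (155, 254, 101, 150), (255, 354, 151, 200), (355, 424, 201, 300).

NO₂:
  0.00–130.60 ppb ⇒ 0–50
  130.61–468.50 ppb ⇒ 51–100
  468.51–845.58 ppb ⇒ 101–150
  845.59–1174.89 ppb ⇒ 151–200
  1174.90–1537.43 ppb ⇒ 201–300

158

CO: row 11.8–22.6 (AQI 51–100). (100−51)·(20.2−11.8)/(22.6−11.8) + 51 = 49·8.4/10.8 + 51 ≈ 89.11 → 89.
O₃: 0.07875 ∈ [0.07142, 0.09715] ↔ index [101, 150].
101 + (0.07875−0.07142)·(150−101)/(0.09715−0.07142) = 101 + 0.00733·49/0.02573 ≈ 114.96, so AQI = 115.
PM2.5 165.44: bracket 106.24–170.33 → index 51–100; slope 49/64.09, offset 59.20.
AQI = 51 + 49/64.09·59.20 ≈ 96.26 ⇒ 96.
PM10: 269 lies in 255–354, so I_lo=151, I_hi=200, C_lo=255, C_hi=354.
(200−151)/(354−255) × (269−255) + 151 = 49/99 × 14 + 151 ≈ 157.93 → 158.
NO₂: 844.82 ∈ [468.51, 845.58] ↔ index [101, 150].
101 + (844.82−468.51)·(150−101)/(845.58−468.51) = 101 + 376.31·49/377.07 ≈ 149.90, so AQI = 150.
Sub-indices: CO→89, O₃→115, PM2.5→96, PM10→158, NO₂→150. Overall AQI = max = 158; dominant pollutant is PM10.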